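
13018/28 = 464+13/14 =464.93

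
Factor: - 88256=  - 2^6*7^1*197^1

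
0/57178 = 0 = 0.00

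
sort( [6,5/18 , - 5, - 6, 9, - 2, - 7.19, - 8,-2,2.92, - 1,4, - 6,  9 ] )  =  [ - 8 , - 7.19,-6 , - 6, - 5, - 2,- 2, - 1 , 5/18, 2.92, 4,  6, 9,9] 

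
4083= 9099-5016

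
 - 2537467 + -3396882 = - 5934349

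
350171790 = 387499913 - 37328123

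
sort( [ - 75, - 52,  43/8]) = [  -  75, - 52 , 43/8]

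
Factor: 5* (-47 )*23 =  - 5^1*23^1* 47^1 = - 5405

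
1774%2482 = 1774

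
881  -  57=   824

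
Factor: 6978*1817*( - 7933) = -100582713258 = - 2^1 * 3^1*23^1*79^1*1163^1*7933^1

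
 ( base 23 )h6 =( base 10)397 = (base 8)615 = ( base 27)ej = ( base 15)1B7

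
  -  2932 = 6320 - 9252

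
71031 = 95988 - 24957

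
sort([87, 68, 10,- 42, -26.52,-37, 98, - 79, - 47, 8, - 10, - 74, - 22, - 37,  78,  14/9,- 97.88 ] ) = [ - 97.88, - 79,-74, - 47,  -  42, - 37,- 37, - 26.52, - 22, -10, 14/9,8,10, 68,78,87, 98 ] 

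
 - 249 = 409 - 658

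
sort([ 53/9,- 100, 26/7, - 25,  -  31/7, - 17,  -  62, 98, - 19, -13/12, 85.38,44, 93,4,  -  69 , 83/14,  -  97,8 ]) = [-100, - 97, - 69, - 62, - 25 ,-19,-17,-31/7,-13/12,26/7,4,53/9,83/14, 8,44,85.38 , 93, 98]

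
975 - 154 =821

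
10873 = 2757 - -8116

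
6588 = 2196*3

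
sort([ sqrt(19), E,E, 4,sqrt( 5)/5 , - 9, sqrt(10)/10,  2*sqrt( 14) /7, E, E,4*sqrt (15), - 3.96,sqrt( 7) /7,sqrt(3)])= [ - 9,-3.96,sqrt (10)/10, sqrt( 7)/7, sqrt(5) /5, 2*sqrt (14) /7, sqrt( 3),  E,E, E, E, 4, sqrt(19),4*sqrt(15) ]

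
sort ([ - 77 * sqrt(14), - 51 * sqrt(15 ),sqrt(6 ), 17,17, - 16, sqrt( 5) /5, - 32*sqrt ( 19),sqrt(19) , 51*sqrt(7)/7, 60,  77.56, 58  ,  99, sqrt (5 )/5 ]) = [  -  77*sqrt(14 ), - 51*sqrt(15), - 32*sqrt(19) , - 16, sqrt(5)/5 , sqrt( 5) /5,  sqrt(6), sqrt(19) , 17,17, 51*sqrt( 7 )/7,  58,60, 77.56,99] 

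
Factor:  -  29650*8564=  - 2^3*5^2*593^1 * 2141^1 = - 253922600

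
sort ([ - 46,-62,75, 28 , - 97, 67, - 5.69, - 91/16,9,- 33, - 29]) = [ - 97, - 62, - 46, - 33, - 29, - 5.69, - 91/16,9, 28,67 , 75]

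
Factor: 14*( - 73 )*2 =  -2044= - 2^2*7^1*73^1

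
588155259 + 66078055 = 654233314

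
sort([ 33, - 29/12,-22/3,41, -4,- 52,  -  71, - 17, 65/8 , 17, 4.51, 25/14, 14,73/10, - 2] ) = [ - 71 , - 52,-17, - 22/3, - 4, - 29/12,-2, 25/14, 4.51, 73/10, 65/8,14, 17, 33, 41 ] 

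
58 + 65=123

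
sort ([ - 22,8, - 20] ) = [ - 22, - 20, 8]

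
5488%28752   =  5488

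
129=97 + 32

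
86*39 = 3354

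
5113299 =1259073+3854226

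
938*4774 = 4478012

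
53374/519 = 53374/519  =  102.84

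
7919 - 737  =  7182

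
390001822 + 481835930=871837752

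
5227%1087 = 879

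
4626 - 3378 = 1248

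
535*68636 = 36720260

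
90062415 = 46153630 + 43908785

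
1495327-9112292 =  - 7616965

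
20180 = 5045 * 4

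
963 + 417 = 1380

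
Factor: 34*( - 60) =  - 2040  =  -2^3*3^1*5^1*17^1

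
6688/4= 1672 = 1672.00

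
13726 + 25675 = 39401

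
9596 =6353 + 3243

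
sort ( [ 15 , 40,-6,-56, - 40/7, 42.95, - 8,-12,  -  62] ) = [ - 62, - 56, - 12,  -  8, - 6,  -  40/7, 15,40, 42.95]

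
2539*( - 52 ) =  -132028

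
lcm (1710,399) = 11970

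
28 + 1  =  29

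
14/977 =14/977 = 0.01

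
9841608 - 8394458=1447150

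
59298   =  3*19766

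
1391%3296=1391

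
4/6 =2/3 = 0.67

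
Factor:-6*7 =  - 2^1*3^1*7^1 = - 42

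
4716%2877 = 1839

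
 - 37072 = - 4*9268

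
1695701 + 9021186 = 10716887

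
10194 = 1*10194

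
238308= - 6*( - 39718)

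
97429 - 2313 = 95116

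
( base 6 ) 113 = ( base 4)231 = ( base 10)45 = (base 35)1A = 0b101101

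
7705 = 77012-69307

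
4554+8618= 13172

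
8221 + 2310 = 10531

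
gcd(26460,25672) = 4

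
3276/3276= 1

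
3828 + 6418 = 10246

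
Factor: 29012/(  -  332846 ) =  - 2^1*163^( - 1)*1021^(- 1 )*7253^1 = -14506/166423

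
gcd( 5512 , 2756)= 2756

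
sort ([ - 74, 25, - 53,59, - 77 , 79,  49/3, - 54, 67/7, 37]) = [-77,-74, - 54,-53,67/7, 49/3, 25, 37, 59,79] 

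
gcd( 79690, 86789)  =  1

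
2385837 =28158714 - 25772877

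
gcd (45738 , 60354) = 126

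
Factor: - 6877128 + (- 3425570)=-10302698 = - 2^1*7^1*59^1*12473^1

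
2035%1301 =734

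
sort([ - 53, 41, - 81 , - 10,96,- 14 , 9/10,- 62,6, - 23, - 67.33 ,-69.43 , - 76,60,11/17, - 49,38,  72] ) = [ - 81, - 76,-69.43,-67.33, - 62,-53, - 49, - 23, - 14,  -  10,11/17,9/10,6 , 38,41,60,72 , 96 ] 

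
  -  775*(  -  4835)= 3747125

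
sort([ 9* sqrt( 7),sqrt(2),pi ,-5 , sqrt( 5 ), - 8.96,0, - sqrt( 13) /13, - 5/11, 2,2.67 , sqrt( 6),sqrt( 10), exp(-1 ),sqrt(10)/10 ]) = [ - 8.96, - 5, - 5/11,-sqrt( 13) /13, 0, sqrt (10) /10,exp( - 1), sqrt ( 2),2,sqrt(5) , sqrt (6),2.67,pi , sqrt(10),9*sqrt( 7)] 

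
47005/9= 47005/9 = 5222.78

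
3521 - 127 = 3394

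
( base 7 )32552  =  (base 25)D1L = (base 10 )8171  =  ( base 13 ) 3947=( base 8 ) 17753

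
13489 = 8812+4677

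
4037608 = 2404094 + 1633514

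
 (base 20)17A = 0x226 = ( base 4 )20212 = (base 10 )550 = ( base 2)1000100110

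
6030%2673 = 684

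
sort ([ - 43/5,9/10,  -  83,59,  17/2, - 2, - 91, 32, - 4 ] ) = [ - 91,- 83, - 43/5, - 4, - 2, 9/10,17/2, 32,59]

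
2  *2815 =5630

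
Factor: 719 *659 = 659^1*719^1 = 473821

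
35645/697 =35645/697 = 51.14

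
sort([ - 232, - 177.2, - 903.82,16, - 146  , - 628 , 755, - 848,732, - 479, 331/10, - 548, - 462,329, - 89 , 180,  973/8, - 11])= [ - 903.82, - 848, - 628, - 548,- 479,-462, - 232, - 177.2, - 146, - 89, - 11,16,331/10, 973/8 , 180, 329,  732,755]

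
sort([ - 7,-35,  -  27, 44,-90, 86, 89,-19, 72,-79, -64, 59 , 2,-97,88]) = [ - 97, - 90,  -  79,-64,-35, - 27,-19,-7, 2, 44,59, 72,  86 , 88,89]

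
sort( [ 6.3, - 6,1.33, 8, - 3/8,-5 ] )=[-6,-5, - 3/8, 1.33, 6.3, 8]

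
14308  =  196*73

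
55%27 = 1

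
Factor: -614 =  - 2^1*307^1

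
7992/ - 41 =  - 7992/41 = - 194.93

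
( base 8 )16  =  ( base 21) E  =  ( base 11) 13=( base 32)e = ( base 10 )14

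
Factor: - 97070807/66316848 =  - 2^( - 4) *3^( - 1)*13^ (- 1)*199^1*106277^( - 1) * 487793^1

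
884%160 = 84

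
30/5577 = 10/1859 = 0.01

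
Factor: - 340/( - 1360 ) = 1/4 = 2^(-2)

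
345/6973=345/6973 = 0.05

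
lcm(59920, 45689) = 3655120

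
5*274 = 1370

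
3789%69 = 63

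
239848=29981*8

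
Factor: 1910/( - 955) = -2 = -2^1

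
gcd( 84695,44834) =1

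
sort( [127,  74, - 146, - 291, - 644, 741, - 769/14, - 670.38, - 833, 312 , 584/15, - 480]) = [ - 833, - 670.38 , - 644,-480,-291, - 146, - 769/14,584/15,74, 127,  312, 741 ]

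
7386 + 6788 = 14174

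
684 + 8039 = 8723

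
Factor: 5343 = 3^1*13^1*137^1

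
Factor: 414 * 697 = 2^1 * 3^2*17^1*23^1 * 41^1 = 288558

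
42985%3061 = 131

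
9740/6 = 4870/3= 1623.33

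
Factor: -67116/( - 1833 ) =2^2*7^1*13^ ( - 1 )*17^1 = 476/13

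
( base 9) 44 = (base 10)40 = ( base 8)50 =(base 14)2c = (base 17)26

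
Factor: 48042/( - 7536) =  - 51/8=- 2^( - 3 ) *3^1*17^1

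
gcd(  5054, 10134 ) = 2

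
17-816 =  - 799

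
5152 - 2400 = 2752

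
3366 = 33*102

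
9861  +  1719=11580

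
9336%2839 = 819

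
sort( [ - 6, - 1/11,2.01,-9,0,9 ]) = [-9, - 6,-1/11, 0 , 2.01,9]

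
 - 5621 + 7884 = 2263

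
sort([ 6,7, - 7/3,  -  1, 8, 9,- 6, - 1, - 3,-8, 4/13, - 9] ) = [ - 9, - 8, - 6 , - 3,-7/3, -1, - 1, 4/13, 6, 7, 8,9]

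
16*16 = 256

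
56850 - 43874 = 12976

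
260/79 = 260/79= 3.29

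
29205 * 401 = 11711205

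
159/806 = 159/806 = 0.20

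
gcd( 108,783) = 27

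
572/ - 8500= - 1+1982/2125 = - 0.07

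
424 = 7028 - 6604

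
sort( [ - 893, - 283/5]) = [  -  893,-283/5]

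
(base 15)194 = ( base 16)16c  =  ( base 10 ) 364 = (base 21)h7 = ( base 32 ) BC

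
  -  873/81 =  - 11 + 2/9= - 10.78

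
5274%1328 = 1290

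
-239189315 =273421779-512611094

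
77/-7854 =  - 1  +  101/102 =-0.01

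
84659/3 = 28219 + 2/3 = 28219.67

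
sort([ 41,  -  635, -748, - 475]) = [ - 748 , - 635, - 475,41 ]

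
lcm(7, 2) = 14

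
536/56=67/7 = 9.57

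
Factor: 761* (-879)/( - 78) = 2^( - 1)*13^(- 1) * 293^1 *761^1 = 222973/26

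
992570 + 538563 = 1531133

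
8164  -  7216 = 948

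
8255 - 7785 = 470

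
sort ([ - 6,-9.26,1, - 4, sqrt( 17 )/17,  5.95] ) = [ - 9.26 ,-6, - 4,sqrt( 17) /17,1,  5.95]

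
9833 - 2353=7480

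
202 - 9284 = -9082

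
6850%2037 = 739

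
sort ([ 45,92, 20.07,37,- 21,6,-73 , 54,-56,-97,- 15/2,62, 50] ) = [-97,- 73,-56,-21, - 15/2, 6, 20.07, 37, 45, 50,54,62,92]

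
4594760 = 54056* 85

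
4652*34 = 158168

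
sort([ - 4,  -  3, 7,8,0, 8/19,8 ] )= [ - 4, - 3,0,8/19, 7,8,  8]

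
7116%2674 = 1768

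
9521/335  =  9521/335 = 28.42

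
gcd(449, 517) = 1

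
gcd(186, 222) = 6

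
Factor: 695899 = 695899^1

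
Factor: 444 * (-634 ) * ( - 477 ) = 2^3 * 3^3*37^1*53^1*317^1  =  134273592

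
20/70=2/7 = 0.29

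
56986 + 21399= 78385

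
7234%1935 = 1429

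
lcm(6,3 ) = 6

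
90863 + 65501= 156364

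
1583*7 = 11081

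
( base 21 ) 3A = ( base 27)2j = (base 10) 73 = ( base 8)111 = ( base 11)67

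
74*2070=153180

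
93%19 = 17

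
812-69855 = - 69043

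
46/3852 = 23/1926 = 0.01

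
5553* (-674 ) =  - 3742722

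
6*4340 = 26040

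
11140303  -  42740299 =  -  31599996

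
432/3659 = 432/3659 = 0.12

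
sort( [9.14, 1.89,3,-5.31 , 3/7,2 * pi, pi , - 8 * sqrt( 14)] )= [ - 8*sqrt(14 ) ,-5.31,3/7, 1.89 , 3,pi, 2  *  pi, 9.14]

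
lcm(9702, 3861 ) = 378378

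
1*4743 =4743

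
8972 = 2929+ 6043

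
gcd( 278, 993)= 1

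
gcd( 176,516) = 4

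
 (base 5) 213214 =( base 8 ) 16215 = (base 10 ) 7309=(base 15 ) 2274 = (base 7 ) 30211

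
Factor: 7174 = 2^1*17^1*211^1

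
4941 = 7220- 2279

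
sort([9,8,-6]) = [ - 6,8,9 ] 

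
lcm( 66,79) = 5214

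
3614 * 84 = 303576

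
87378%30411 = 26556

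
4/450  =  2/225  =  0.01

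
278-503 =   -  225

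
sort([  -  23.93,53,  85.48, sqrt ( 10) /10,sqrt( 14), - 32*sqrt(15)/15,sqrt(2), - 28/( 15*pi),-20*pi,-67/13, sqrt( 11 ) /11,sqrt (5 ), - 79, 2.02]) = [ - 79,-20*pi,- 23.93, - 32*sqrt( 15 ) /15,- 67/13, - 28/(15*pi ),sqrt(11)/11,sqrt(10)/10 , sqrt( 2), 2.02,sqrt( 5) , sqrt( 14),  53,85.48 ]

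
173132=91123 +82009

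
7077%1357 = 292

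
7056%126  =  0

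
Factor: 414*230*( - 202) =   -  19234440 = - 2^3*3^2*5^1*23^2*101^1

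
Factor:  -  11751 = -3^1*3917^1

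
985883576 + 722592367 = 1708475943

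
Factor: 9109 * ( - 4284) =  - 39022956  =  - 2^2 * 3^2*7^1*17^1*9109^1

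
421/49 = 421/49= 8.59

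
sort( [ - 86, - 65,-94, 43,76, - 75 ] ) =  [ - 94, - 86, - 75, -65,43, 76]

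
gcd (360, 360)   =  360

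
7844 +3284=11128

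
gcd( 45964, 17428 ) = 4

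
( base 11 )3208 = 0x1093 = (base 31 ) 4cr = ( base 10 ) 4243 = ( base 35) 3G8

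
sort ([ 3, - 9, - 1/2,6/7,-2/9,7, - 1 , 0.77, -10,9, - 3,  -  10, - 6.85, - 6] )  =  [-10, - 10,  -  9, - 6.85, - 6, - 3, - 1,  -  1/2,  -  2/9,0.77, 6/7,3,7,9 ]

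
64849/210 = 308+ 169/210=308.80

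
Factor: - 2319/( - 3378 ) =2^( - 1)* 563^(-1)*773^1 = 773/1126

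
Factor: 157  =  157^1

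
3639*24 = 87336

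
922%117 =103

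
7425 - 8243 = -818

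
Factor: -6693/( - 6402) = 2^(  -  1)*11^( - 1 )*23^1 = 23/22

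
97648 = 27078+70570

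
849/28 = 849/28 = 30.32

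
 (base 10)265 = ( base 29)94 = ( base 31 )8h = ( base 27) 9m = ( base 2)100001001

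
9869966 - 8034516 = 1835450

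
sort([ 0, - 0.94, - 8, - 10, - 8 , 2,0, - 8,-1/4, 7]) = [ -10, - 8, -8, - 8, - 0.94, - 1/4,  0, 0,2,  7]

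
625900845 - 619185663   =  6715182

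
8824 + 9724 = 18548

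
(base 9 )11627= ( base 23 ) EH4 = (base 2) 1111001111001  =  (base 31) 83k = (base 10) 7801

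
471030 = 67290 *7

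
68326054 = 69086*989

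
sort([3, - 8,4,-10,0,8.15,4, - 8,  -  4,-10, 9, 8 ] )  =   [ - 10,-10, - 8,-8,-4,0,3, 4,  4, 8 , 8.15,9]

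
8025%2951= 2123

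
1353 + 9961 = 11314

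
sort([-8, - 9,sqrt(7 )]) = [-9,- 8, sqrt(7) ]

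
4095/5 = 819 =819.00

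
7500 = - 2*( - 3750 )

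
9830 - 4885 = 4945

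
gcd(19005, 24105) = 15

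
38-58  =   - 20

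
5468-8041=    - 2573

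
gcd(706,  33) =1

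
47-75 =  - 28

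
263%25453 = 263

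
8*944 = 7552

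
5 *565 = 2825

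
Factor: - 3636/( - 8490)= 2^1*3^1*5^( - 1) * 101^1*283^( - 1) = 606/1415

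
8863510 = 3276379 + 5587131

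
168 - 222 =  - 54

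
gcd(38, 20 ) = 2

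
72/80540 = 18/20135 =0.00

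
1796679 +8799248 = 10595927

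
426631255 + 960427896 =1387059151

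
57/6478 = 57/6478 =0.01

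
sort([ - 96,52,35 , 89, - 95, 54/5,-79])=[ - 96, - 95, - 79,54/5,35,52, 89]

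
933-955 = -22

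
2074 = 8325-6251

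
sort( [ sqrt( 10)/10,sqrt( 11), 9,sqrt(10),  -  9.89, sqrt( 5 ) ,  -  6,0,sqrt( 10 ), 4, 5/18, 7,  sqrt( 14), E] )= [ - 9.89, - 6, 0 , 5/18 , sqrt( 10)/10 , sqrt(5 ),E, sqrt( 10), sqrt( 10), sqrt( 11), sqrt ( 14), 4, 7, 9 ]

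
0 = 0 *95007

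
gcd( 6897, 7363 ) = 1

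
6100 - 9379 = - 3279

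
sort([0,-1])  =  [ - 1,0 ]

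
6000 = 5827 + 173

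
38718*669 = 25902342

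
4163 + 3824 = 7987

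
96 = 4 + 92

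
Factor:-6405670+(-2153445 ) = -5^1* 241^1 * 7103^1 = - 8559115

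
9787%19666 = 9787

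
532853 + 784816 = 1317669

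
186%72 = 42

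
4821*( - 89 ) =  - 429069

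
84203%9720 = 6443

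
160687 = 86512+74175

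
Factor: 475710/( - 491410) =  - 303/313 = -3^1 *101^1 * 313^(  -  1 ) 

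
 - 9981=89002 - 98983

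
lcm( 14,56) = 56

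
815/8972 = 815/8972=0.09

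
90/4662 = 5/259=0.02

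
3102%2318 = 784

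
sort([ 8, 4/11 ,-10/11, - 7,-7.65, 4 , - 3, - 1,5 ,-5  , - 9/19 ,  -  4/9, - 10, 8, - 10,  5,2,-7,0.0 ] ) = [ - 10, - 10,-7.65,-7, - 7, - 5, - 3,-1, - 10/11, - 9/19, - 4/9,  0.0,4/11,  2, 4,  5,5,  8,8]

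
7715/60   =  1543/12=128.58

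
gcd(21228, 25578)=174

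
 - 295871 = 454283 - 750154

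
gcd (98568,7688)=8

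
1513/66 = 1513/66 =22.92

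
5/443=5/443 = 0.01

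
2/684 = 1/342  =  0.00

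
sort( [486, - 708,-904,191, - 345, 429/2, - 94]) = [ - 904, - 708, - 345, - 94, 191, 429/2, 486 ]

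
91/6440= 13/920 = 0.01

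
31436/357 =88 + 20/357   =  88.06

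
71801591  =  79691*901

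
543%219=105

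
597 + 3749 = 4346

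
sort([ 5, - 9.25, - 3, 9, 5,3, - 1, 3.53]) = [-9.25, - 3, - 1, 3  ,  3.53,5, 5, 9]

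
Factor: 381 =3^1*127^1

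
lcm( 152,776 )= 14744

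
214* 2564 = 548696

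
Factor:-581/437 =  -7^1*19^ ( - 1 ) * 23^(-1)*83^1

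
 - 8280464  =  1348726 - 9629190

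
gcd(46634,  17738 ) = 14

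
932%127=43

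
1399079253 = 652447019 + 746632234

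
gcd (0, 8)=8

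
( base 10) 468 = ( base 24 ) jc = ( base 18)180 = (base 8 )724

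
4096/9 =455 + 1/9=   455.11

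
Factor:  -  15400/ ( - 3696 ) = 2^(-1)*3^( - 1)* 5^2 = 25/6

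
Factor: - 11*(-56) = 616 = 2^3*7^1  *  11^1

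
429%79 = 34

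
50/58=25/29= 0.86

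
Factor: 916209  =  3^2*7^1*14543^1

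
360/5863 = 360/5863 = 0.06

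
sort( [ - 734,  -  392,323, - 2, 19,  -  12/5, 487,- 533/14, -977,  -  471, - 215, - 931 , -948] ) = [-977, -948, - 931, - 734,- 471, - 392, - 215, -533/14, - 12/5, - 2,19, 323, 487 ] 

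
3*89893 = 269679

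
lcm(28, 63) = 252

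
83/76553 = 83/76553 = 0.00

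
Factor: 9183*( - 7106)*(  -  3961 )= 258472670478= 2^1*3^1*11^1* 17^2*19^1*233^1*3061^1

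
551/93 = 551/93 = 5.92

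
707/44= 707/44 = 16.07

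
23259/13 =23259/13  =  1789.15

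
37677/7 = 5382 + 3/7 = 5382.43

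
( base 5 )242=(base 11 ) 66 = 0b1001000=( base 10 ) 72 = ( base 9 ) 80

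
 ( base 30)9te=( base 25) e99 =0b10001100011000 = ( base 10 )8984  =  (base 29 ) AJN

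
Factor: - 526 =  - 2^1*263^1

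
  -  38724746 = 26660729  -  65385475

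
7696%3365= 966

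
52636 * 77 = 4052972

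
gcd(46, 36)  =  2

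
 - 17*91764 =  - 1559988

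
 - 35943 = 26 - 35969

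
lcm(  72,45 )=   360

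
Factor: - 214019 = - 13^1 * 101^1* 163^1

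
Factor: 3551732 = 2^2*31^1*28643^1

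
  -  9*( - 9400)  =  84600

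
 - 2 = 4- 6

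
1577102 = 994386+582716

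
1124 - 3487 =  - 2363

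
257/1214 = 257/1214 = 0.21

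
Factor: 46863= 3^2*41^1 * 127^1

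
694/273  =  2 + 148/273 =2.54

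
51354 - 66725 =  - 15371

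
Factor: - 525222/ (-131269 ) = 2^1*3^2*149^( - 1 )*881^( - 1)*29179^1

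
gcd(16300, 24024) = 4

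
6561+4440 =11001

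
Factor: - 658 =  - 2^1 *7^1*47^1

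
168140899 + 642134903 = 810275802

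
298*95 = 28310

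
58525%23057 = 12411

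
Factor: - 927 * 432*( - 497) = 199030608  =  2^4 * 3^5 *7^1 * 71^1*103^1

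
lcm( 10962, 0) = 0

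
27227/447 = 27227/447 =60.91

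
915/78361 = 915/78361 = 0.01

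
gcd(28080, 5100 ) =60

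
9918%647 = 213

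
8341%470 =351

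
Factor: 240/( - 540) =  - 4/9 = -2^2*3^( - 2) 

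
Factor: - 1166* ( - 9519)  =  11099154 = 2^1*3^1 *11^1*19^1 * 53^1*167^1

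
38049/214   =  38049/214 = 177.80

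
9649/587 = 9649/587 = 16.44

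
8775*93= 816075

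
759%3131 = 759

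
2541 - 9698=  - 7157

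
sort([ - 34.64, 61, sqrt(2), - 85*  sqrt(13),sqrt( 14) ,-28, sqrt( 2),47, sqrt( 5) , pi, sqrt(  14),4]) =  [-85*sqrt( 13), - 34.64, -28, sqrt(2),sqrt(2),sqrt( 5), pi,sqrt(14), sqrt(14), 4, 47,61]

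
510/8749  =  510/8749 = 0.06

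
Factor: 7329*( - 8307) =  - 60882003 = -3^3*7^1*13^1*71^1*349^1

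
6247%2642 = 963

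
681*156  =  106236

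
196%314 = 196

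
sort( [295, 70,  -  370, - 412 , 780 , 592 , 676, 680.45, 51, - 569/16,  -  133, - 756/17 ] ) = [ - 412, - 370, - 133,  -  756/17,-569/16, 51, 70 , 295 , 592,676, 680.45,780 ] 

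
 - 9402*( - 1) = 9402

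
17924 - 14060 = 3864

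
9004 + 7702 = 16706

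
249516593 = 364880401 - 115363808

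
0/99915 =0 = 0.00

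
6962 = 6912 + 50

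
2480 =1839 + 641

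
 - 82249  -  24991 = -107240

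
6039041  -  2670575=3368466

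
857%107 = 1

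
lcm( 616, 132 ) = 1848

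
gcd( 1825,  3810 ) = 5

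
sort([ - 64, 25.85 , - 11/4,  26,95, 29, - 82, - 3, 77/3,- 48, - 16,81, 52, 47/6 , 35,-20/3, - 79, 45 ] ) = [ - 82, - 79, - 64, - 48, - 16 , - 20/3, - 3 , - 11/4, 47/6, 77/3, 25.85, 26, 29, 35, 45, 52,81,  95]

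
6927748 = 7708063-780315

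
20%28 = 20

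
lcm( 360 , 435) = 10440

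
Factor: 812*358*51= 2^3*3^1 * 7^1*17^1*29^1*179^1 = 14825496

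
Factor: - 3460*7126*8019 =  - 2^3*3^6*5^1*7^1*11^1*173^1*509^1 = - 197716143240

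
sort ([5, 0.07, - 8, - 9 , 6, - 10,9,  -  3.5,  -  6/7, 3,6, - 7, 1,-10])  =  [ - 10,- 10, - 9, - 8, - 7, - 3.5, - 6/7, 0.07,  1, 3, 5,6, 6,  9]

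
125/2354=125/2354 = 0.05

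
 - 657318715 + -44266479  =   - 701585194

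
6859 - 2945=3914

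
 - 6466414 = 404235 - 6870649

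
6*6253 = 37518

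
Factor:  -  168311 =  - 11^2*13^1*107^1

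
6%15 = 6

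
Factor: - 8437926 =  - 2^1 * 3^1 *7^1*200903^1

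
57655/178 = 57655/178 = 323.90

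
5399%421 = 347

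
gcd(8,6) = 2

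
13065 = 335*39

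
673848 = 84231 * 8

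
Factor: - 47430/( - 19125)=2^1 *5^(-2)*31^1=62/25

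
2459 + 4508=6967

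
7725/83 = 93+6/83 = 93.07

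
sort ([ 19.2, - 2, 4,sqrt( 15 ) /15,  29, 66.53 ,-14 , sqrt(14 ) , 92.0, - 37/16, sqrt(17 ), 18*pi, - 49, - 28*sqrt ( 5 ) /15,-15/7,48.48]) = [-49, - 14,-28 * sqrt(5) /15 ,  -  37/16, - 15/7, - 2,sqrt( 15 )/15, sqrt(14),4, sqrt( 17 ),19.2, 29,  48.48,  18* pi,  66.53, 92.0]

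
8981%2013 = 929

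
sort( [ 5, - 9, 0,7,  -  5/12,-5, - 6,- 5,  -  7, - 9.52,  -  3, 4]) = [-9.52 , - 9, - 7, - 6, - 5,-5, - 3,-5/12,0,4,5,7]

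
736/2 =368= 368.00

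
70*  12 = 840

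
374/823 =374/823=0.45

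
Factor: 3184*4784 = 2^8*13^1*23^1*199^1 = 15232256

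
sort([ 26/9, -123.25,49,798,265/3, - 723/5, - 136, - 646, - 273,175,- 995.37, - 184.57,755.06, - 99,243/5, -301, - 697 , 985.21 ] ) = [ - 995.37, - 697, - 646,-301, - 273, - 184.57, - 723/5, - 136, - 123.25 , - 99,26/9,243/5,  49,265/3,175, 755.06,798, 985.21] 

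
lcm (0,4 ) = 0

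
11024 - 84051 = -73027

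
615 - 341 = 274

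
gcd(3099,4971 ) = 3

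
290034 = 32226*9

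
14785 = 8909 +5876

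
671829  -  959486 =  - 287657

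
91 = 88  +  3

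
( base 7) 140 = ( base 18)45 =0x4D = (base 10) 77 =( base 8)115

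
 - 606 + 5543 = 4937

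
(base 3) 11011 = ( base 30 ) 3m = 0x70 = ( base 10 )112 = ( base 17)6A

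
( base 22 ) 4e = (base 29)3f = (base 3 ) 10210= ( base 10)102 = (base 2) 1100110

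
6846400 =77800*88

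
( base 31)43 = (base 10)127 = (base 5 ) 1002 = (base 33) 3s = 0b1111111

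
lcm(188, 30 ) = 2820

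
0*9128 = 0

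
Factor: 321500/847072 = 2^( - 3) * 5^3*103^(  -  1 ) * 257^(  -  1 ) * 643^1 = 80375/211768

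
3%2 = 1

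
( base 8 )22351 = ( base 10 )9449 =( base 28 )C1D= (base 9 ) 13858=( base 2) 10010011101001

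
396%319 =77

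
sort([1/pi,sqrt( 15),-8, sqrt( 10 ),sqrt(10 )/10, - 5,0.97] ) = [-8, - 5,sqrt( 10) /10,1/pi,0.97,sqrt (10),sqrt( 15)] 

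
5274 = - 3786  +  9060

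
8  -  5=3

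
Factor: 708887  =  163^1*4349^1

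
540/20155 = 108/4031 = 0.03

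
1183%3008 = 1183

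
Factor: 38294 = 2^1 * 41^1*467^1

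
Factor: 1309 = 7^1*11^1 * 17^1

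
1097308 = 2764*397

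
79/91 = 79/91 = 0.87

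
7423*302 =2241746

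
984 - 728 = 256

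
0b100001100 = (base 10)268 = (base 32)8C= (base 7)532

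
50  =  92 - 42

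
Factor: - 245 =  - 5^1*7^2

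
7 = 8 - 1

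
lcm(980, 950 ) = 93100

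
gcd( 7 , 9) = 1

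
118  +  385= 503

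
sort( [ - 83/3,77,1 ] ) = [ - 83/3, 1 , 77 ]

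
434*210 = 91140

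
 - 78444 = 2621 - 81065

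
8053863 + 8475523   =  16529386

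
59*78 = 4602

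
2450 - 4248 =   -  1798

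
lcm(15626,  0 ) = 0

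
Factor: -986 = -2^1*17^1*29^1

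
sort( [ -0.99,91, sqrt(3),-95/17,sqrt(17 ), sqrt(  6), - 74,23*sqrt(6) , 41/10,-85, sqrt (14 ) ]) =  [ - 85,-74, - 95/17, - 0.99,  sqrt ( 3 ),sqrt(6), sqrt( 14 ), 41/10, sqrt(17 ),23*sqrt(6 ),91 ] 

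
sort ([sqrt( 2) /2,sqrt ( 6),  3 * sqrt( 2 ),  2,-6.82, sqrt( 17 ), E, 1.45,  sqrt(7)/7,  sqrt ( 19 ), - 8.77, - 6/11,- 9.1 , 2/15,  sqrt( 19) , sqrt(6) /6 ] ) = [ - 9.1, - 8.77, - 6.82,-6/11,2/15,sqrt( 7)/7, sqrt( 6)/6, sqrt( 2) /2, 1.45, 2 , sqrt( 6 ),E,sqrt( 17 ),3 * sqrt( 2),sqrt ( 19),sqrt( 19)]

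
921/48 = 19 + 3/16 = 19.19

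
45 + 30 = 75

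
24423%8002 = 417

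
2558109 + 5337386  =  7895495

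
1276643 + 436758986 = 438035629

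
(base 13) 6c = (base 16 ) 5A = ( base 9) 110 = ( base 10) 90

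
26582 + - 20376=6206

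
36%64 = 36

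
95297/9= 10588 + 5/9 = 10588.56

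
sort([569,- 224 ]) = [ - 224 , 569] 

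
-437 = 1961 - 2398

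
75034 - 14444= 60590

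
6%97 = 6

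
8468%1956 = 644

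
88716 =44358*2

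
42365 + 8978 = 51343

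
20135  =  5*4027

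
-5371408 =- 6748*796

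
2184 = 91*24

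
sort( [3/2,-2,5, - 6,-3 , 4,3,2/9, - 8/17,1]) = [ - 6 , - 3, - 2, - 8/17,  2/9, 1,3/2, 3,4,5]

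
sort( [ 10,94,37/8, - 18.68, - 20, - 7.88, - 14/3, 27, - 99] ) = [ - 99, -20, - 18.68, - 7.88, - 14/3, 37/8, 10,27,94 ]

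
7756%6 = 4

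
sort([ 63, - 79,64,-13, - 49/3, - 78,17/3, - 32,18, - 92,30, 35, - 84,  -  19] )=[ - 92, - 84,-79, - 78, - 32, - 19,-49/3,-13, 17/3,18, 30,  35,63,  64 ] 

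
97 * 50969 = 4943993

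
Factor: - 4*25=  - 100 = -2^2*5^2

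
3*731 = 2193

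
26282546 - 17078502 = 9204044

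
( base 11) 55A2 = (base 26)ANE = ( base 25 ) bjm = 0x1CCC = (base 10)7372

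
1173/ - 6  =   - 391/2 = - 195.50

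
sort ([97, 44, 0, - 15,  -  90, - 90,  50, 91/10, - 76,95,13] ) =[ - 90, - 90 , - 76, - 15,0,91/10,13,44,50,95,97]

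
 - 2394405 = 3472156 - 5866561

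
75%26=23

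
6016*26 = 156416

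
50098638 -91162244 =-41063606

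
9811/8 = 1226  +  3/8  =  1226.38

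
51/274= 51/274= 0.19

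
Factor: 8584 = 2^3* 29^1*37^1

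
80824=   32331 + 48493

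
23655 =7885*3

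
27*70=1890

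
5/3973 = 5/3973 = 0.00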